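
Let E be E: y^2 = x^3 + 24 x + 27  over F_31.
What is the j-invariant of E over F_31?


Delta = -16(4 a^3 + 27 b^2) mod 31 = 5
-1728 * (4 a)^3 = -1728 * (4*24)^3 mod 31 = 30
j = 30 * 5^(-1) mod 31 = 6

j = 6 (mod 31)


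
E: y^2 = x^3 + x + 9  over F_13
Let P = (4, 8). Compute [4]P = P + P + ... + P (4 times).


k = 4 = 100_2 (binary, LSB first: 001)
Double-and-add from P = (4, 8):
  bit 0 = 0: acc unchanged = O
  bit 1 = 0: acc unchanged = O
  bit 2 = 1: acc = O + (0, 10) = (0, 10)

4P = (0, 10)


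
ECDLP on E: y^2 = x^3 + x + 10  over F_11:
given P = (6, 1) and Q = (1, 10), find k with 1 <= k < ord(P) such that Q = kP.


Enumerate multiples of P until we hit Q = (1, 10):
  1P = (6, 1)
  2P = (2, 8)
  3P = (4, 1)
  4P = (1, 10)
Match found at i = 4.

k = 4


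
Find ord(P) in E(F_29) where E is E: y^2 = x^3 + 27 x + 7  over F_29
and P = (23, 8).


Compute successive multiples of P until we hit O:
  1P = (23, 8)
  2P = (21, 27)
  3P = (10, 28)
  4P = (3, 17)
  5P = (4, 11)
  6P = (25, 3)
  7P = (9, 15)
  8P = (19, 19)
  ... (continuing to 24P)
  24P = O

ord(P) = 24


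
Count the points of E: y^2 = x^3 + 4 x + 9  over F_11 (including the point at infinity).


For each x in F_11, count y with y^2 = x^3 + 4 x + 9 mod 11:
  x = 0: RHS = 9, y in [3, 8]  -> 2 point(s)
  x = 1: RHS = 3, y in [5, 6]  -> 2 point(s)
  x = 2: RHS = 3, y in [5, 6]  -> 2 point(s)
  x = 3: RHS = 4, y in [2, 9]  -> 2 point(s)
  x = 4: RHS = 1, y in [1, 10]  -> 2 point(s)
  x = 5: RHS = 0, y in [0]  -> 1 point(s)
  x = 8: RHS = 3, y in [5, 6]  -> 2 point(s)
  x = 9: RHS = 4, y in [2, 9]  -> 2 point(s)
  x = 10: RHS = 4, y in [2, 9]  -> 2 point(s)
Affine points: 17. Add the point at infinity: total = 18.

#E(F_11) = 18


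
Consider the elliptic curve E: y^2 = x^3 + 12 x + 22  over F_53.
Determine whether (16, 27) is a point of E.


Check whether y^2 = x^3 + 12 x + 22 (mod 53) for (x, y) = (16, 27).
LHS: y^2 = 27^2 mod 53 = 40
RHS: x^3 + 12 x + 22 = 16^3 + 12*16 + 22 mod 53 = 17
LHS != RHS

No, not on the curve


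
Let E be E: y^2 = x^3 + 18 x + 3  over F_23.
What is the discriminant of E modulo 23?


4 a^3 + 27 b^2 = 4*18^3 + 27*3^2 = 23328 + 243 = 23571
Delta = -16 * (23571) = -377136
Delta mod 23 = 18

Delta = 18 (mod 23)


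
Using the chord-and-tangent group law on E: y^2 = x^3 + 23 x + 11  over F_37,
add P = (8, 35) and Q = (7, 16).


P != Q, so use the chord formula.
s = (y2 - y1) / (x2 - x1) = (18) / (36) mod 37 = 19
x3 = s^2 - x1 - x2 mod 37 = 19^2 - 8 - 7 = 13
y3 = s (x1 - x3) - y1 mod 37 = 19 * (8 - 13) - 35 = 18

P + Q = (13, 18)


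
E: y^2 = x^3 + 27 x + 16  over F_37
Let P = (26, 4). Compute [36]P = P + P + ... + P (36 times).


k = 36 = 100100_2 (binary, LSB first: 001001)
Double-and-add from P = (26, 4):
  bit 0 = 0: acc unchanged = O
  bit 1 = 0: acc unchanged = O
  bit 2 = 1: acc = O + (36, 5) = (36, 5)
  bit 3 = 0: acc unchanged = (36, 5)
  bit 4 = 0: acc unchanged = (36, 5)
  bit 5 = 1: acc = (36, 5) + (29, 18) = (20, 34)

36P = (20, 34)


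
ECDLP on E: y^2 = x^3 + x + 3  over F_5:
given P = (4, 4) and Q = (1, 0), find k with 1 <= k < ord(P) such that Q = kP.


Enumerate multiples of P until we hit Q = (1, 0):
  1P = (4, 4)
  2P = (1, 0)
Match found at i = 2.

k = 2


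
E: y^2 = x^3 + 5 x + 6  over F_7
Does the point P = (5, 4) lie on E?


Check whether y^2 = x^3 + 5 x + 6 (mod 7) for (x, y) = (5, 4).
LHS: y^2 = 4^2 mod 7 = 2
RHS: x^3 + 5 x + 6 = 5^3 + 5*5 + 6 mod 7 = 2
LHS = RHS

Yes, on the curve


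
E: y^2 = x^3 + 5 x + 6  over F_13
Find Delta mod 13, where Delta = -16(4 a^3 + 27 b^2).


4 a^3 + 27 b^2 = 4*5^3 + 27*6^2 = 500 + 972 = 1472
Delta = -16 * (1472) = -23552
Delta mod 13 = 4

Delta = 4 (mod 13)


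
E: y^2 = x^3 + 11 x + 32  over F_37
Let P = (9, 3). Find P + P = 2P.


Doubling: s = (3 x1^2 + a) / (2 y1)
s = (3*9^2 + 11) / (2*3) mod 37 = 30
x3 = s^2 - 2 x1 mod 37 = 30^2 - 2*9 = 31
y3 = s (x1 - x3) - y1 mod 37 = 30 * (9 - 31) - 3 = 3

2P = (31, 3)


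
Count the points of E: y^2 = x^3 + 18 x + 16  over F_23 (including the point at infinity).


For each x in F_23, count y with y^2 = x^3 + 18 x + 16 mod 23:
  x = 0: RHS = 16, y in [4, 19]  -> 2 point(s)
  x = 1: RHS = 12, y in [9, 14]  -> 2 point(s)
  x = 5: RHS = 1, y in [1, 22]  -> 2 point(s)
  x = 6: RHS = 18, y in [8, 15]  -> 2 point(s)
  x = 7: RHS = 2, y in [5, 18]  -> 2 point(s)
  x = 10: RHS = 0, y in [0]  -> 1 point(s)
  x = 11: RHS = 4, y in [2, 21]  -> 2 point(s)
  x = 13: RHS = 9, y in [3, 20]  -> 2 point(s)
  x = 15: RHS = 4, y in [2, 21]  -> 2 point(s)
  x = 18: RHS = 8, y in [10, 13]  -> 2 point(s)
  x = 19: RHS = 18, y in [8, 15]  -> 2 point(s)
  x = 20: RHS = 4, y in [2, 21]  -> 2 point(s)
  x = 21: RHS = 18, y in [8, 15]  -> 2 point(s)
Affine points: 25. Add the point at infinity: total = 26.

#E(F_23) = 26


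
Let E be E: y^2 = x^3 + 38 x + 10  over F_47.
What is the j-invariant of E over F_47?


Delta = -16(4 a^3 + 27 b^2) mod 47 = 25
-1728 * (4 a)^3 = -1728 * (4*38)^3 mod 47 = 24
j = 24 * 25^(-1) mod 47 = 16

j = 16 (mod 47)


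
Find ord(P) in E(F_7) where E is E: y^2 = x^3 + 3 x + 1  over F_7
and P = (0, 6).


Compute successive multiples of P until we hit O:
  1P = (0, 6)
  2P = (4, 0)
  3P = (0, 1)
  4P = O

ord(P) = 4


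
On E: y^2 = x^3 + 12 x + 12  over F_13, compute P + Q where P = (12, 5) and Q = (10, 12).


P != Q, so use the chord formula.
s = (y2 - y1) / (x2 - x1) = (7) / (11) mod 13 = 3
x3 = s^2 - x1 - x2 mod 13 = 3^2 - 12 - 10 = 0
y3 = s (x1 - x3) - y1 mod 13 = 3 * (12 - 0) - 5 = 5

P + Q = (0, 5)


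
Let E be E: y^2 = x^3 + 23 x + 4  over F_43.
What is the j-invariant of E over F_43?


Delta = -16(4 a^3 + 27 b^2) mod 43 = 10
-1728 * (4 a)^3 = -1728 * (4*23)^3 mod 43 = 35
j = 35 * 10^(-1) mod 43 = 25

j = 25 (mod 43)


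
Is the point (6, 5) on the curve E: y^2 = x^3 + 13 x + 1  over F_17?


Check whether y^2 = x^3 + 13 x + 1 (mod 17) for (x, y) = (6, 5).
LHS: y^2 = 5^2 mod 17 = 8
RHS: x^3 + 13 x + 1 = 6^3 + 13*6 + 1 mod 17 = 6
LHS != RHS

No, not on the curve


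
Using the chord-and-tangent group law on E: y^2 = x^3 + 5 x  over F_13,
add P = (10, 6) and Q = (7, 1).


P != Q, so use the chord formula.
s = (y2 - y1) / (x2 - x1) = (8) / (10) mod 13 = 6
x3 = s^2 - x1 - x2 mod 13 = 6^2 - 10 - 7 = 6
y3 = s (x1 - x3) - y1 mod 13 = 6 * (10 - 6) - 6 = 5

P + Q = (6, 5)


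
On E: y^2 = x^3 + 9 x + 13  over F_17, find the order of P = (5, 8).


Compute successive multiples of P until we hit O:
  1P = (5, 8)
  2P = (8, 6)
  3P = (12, 8)
  4P = (0, 9)
  5P = (10, 10)
  6P = (11, 10)
  7P = (3, 4)
  8P = (13, 10)
  ... (continuing to 19P)
  19P = O

ord(P) = 19


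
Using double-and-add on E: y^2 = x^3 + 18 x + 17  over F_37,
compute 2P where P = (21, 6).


k = 2 = 10_2 (binary, LSB first: 01)
Double-and-add from P = (21, 6):
  bit 0 = 0: acc unchanged = O
  bit 1 = 1: acc = O + (21, 31) = (21, 31)

2P = (21, 31)


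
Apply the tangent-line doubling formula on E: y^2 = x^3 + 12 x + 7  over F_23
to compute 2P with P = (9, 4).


Doubling: s = (3 x1^2 + a) / (2 y1)
s = (3*9^2 + 12) / (2*4) mod 23 = 6
x3 = s^2 - 2 x1 mod 23 = 6^2 - 2*9 = 18
y3 = s (x1 - x3) - y1 mod 23 = 6 * (9 - 18) - 4 = 11

2P = (18, 11)


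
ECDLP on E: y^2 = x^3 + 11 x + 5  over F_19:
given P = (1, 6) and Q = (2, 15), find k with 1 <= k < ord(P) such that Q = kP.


Enumerate multiples of P until we hit Q = (2, 15):
  1P = (1, 6)
  2P = (2, 15)
Match found at i = 2.

k = 2


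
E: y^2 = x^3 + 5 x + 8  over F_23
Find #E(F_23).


For each x in F_23, count y with y^2 = x^3 + 5 x + 8 mod 23:
  x = 0: RHS = 8, y in [10, 13]  -> 2 point(s)
  x = 2: RHS = 3, y in [7, 16]  -> 2 point(s)
  x = 3: RHS = 4, y in [2, 21]  -> 2 point(s)
  x = 4: RHS = 0, y in [0]  -> 1 point(s)
  x = 6: RHS = 1, y in [1, 22]  -> 2 point(s)
  x = 7: RHS = 18, y in [8, 15]  -> 2 point(s)
  x = 8: RHS = 8, y in [10, 13]  -> 2 point(s)
  x = 9: RHS = 0, y in [0]  -> 1 point(s)
  x = 10: RHS = 0, y in [0]  -> 1 point(s)
  x = 12: RHS = 2, y in [5, 18]  -> 2 point(s)
  x = 13: RHS = 16, y in [4, 19]  -> 2 point(s)
  x = 14: RHS = 16, y in [4, 19]  -> 2 point(s)
  x = 15: RHS = 8, y in [10, 13]  -> 2 point(s)
  x = 19: RHS = 16, y in [4, 19]  -> 2 point(s)
  x = 20: RHS = 12, y in [9, 14]  -> 2 point(s)
  x = 21: RHS = 13, y in [6, 17]  -> 2 point(s)
  x = 22: RHS = 2, y in [5, 18]  -> 2 point(s)
Affine points: 31. Add the point at infinity: total = 32.

#E(F_23) = 32


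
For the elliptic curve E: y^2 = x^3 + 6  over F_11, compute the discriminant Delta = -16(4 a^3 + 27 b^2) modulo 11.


4 a^3 + 27 b^2 = 4*0^3 + 27*6^2 = 0 + 972 = 972
Delta = -16 * (972) = -15552
Delta mod 11 = 2

Delta = 2 (mod 11)


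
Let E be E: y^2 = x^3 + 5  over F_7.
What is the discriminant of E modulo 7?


4 a^3 + 27 b^2 = 4*0^3 + 27*5^2 = 0 + 675 = 675
Delta = -16 * (675) = -10800
Delta mod 7 = 1

Delta = 1 (mod 7)


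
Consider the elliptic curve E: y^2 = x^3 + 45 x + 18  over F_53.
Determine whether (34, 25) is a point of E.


Check whether y^2 = x^3 + 45 x + 18 (mod 53) for (x, y) = (34, 25).
LHS: y^2 = 25^2 mod 53 = 42
RHS: x^3 + 45 x + 18 = 34^3 + 45*34 + 18 mod 53 = 42
LHS = RHS

Yes, on the curve


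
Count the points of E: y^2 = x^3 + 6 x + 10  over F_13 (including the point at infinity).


For each x in F_13, count y with y^2 = x^3 + 6 x + 10 mod 13:
  x = 0: RHS = 10, y in [6, 7]  -> 2 point(s)
  x = 1: RHS = 4, y in [2, 11]  -> 2 point(s)
  x = 2: RHS = 4, y in [2, 11]  -> 2 point(s)
  x = 3: RHS = 3, y in [4, 9]  -> 2 point(s)
  x = 5: RHS = 9, y in [3, 10]  -> 2 point(s)
  x = 9: RHS = 0, y in [0]  -> 1 point(s)
  x = 10: RHS = 4, y in [2, 11]  -> 2 point(s)
  x = 11: RHS = 3, y in [4, 9]  -> 2 point(s)
  x = 12: RHS = 3, y in [4, 9]  -> 2 point(s)
Affine points: 17. Add the point at infinity: total = 18.

#E(F_13) = 18


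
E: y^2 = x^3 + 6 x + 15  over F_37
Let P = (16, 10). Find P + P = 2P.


Doubling: s = (3 x1^2 + a) / (2 y1)
s = (3*16^2 + 6) / (2*10) mod 37 = 35
x3 = s^2 - 2 x1 mod 37 = 35^2 - 2*16 = 9
y3 = s (x1 - x3) - y1 mod 37 = 35 * (16 - 9) - 10 = 13

2P = (9, 13)


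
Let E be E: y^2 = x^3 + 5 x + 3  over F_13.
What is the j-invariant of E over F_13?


Delta = -16(4 a^3 + 27 b^2) mod 13 = 7
-1728 * (4 a)^3 = -1728 * (4*5)^3 mod 13 = 5
j = 5 * 7^(-1) mod 13 = 10

j = 10 (mod 13)


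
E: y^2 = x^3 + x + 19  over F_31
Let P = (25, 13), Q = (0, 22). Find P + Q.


P != Q, so use the chord formula.
s = (y2 - y1) / (x2 - x1) = (9) / (6) mod 31 = 17
x3 = s^2 - x1 - x2 mod 31 = 17^2 - 25 - 0 = 16
y3 = s (x1 - x3) - y1 mod 31 = 17 * (25 - 16) - 13 = 16

P + Q = (16, 16)


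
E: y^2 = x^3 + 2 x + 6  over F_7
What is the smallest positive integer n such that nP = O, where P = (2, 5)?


Compute successive multiples of P until we hit O:
  1P = (2, 5)
  2P = (3, 2)
  3P = (4, 1)
  4P = (5, 1)
  5P = (1, 3)
  6P = (1, 4)
  7P = (5, 6)
  8P = (4, 6)
  ... (continuing to 11P)
  11P = O

ord(P) = 11


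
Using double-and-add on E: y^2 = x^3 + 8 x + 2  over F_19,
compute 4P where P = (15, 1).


k = 4 = 100_2 (binary, LSB first: 001)
Double-and-add from P = (15, 1):
  bit 0 = 0: acc unchanged = O
  bit 1 = 0: acc unchanged = O
  bit 2 = 1: acc = O + (17, 4) = (17, 4)

4P = (17, 4)


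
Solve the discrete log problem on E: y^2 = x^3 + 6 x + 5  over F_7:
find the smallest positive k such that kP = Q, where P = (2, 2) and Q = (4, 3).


Enumerate multiples of P until we hit Q = (4, 3):
  1P = (2, 2)
  2P = (4, 3)
Match found at i = 2.

k = 2


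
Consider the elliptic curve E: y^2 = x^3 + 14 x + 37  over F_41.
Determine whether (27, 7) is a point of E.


Check whether y^2 = x^3 + 14 x + 37 (mod 41) for (x, y) = (27, 7).
LHS: y^2 = 7^2 mod 41 = 8
RHS: x^3 + 14 x + 37 = 27^3 + 14*27 + 37 mod 41 = 8
LHS = RHS

Yes, on the curve


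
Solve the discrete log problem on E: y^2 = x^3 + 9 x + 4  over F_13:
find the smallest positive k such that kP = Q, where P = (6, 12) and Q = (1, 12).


Enumerate multiples of P until we hit Q = (1, 12):
  1P = (6, 12)
  2P = (1, 1)
  3P = (2, 2)
  4P = (8, 9)
  5P = (11, 2)
  6P = (0, 2)
  7P = (4, 0)
  8P = (0, 11)
  9P = (11, 11)
  10P = (8, 4)
  11P = (2, 11)
  12P = (1, 12)
Match found at i = 12.

k = 12


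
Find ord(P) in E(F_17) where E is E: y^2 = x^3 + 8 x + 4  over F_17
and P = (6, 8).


Compute successive multiples of P until we hit O:
  1P = (6, 8)
  2P = (14, 2)
  3P = (5, 4)
  4P = (5, 13)
  5P = (14, 15)
  6P = (6, 9)
  7P = O

ord(P) = 7


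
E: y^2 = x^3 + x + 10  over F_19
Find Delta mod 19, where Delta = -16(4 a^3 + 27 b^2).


4 a^3 + 27 b^2 = 4*1^3 + 27*10^2 = 4 + 2700 = 2704
Delta = -16 * (2704) = -43264
Delta mod 19 = 18

Delta = 18 (mod 19)


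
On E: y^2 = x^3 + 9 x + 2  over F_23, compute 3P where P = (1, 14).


k = 3 = 11_2 (binary, LSB first: 11)
Double-and-add from P = (1, 14):
  bit 0 = 1: acc = O + (1, 14) = (1, 14)
  bit 1 = 1: acc = (1, 14) + (1, 9) = O

3P = O


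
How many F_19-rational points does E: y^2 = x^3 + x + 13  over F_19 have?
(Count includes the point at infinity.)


For each x in F_19, count y with y^2 = x^3 + 1 x + 13 mod 19:
  x = 2: RHS = 4, y in [2, 17]  -> 2 point(s)
  x = 3: RHS = 5, y in [9, 10]  -> 2 point(s)
  x = 4: RHS = 5, y in [9, 10]  -> 2 point(s)
  x = 6: RHS = 7, y in [8, 11]  -> 2 point(s)
  x = 8: RHS = 1, y in [1, 18]  -> 2 point(s)
  x = 10: RHS = 16, y in [4, 15]  -> 2 point(s)
  x = 11: RHS = 6, y in [5, 14]  -> 2 point(s)
  x = 12: RHS = 5, y in [9, 10]  -> 2 point(s)
  x = 13: RHS = 0, y in [0]  -> 1 point(s)
  x = 14: RHS = 16, y in [4, 15]  -> 2 point(s)
  x = 18: RHS = 11, y in [7, 12]  -> 2 point(s)
Affine points: 21. Add the point at infinity: total = 22.

#E(F_19) = 22


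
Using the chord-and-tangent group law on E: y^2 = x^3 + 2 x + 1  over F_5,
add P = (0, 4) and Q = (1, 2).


P != Q, so use the chord formula.
s = (y2 - y1) / (x2 - x1) = (3) / (1) mod 5 = 3
x3 = s^2 - x1 - x2 mod 5 = 3^2 - 0 - 1 = 3
y3 = s (x1 - x3) - y1 mod 5 = 3 * (0 - 3) - 4 = 2

P + Q = (3, 2)


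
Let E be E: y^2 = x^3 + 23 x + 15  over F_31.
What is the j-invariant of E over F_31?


Delta = -16(4 a^3 + 27 b^2) mod 31 = 17
-1728 * (4 a)^3 = -1728 * (4*23)^3 mod 31 = 23
j = 23 * 17^(-1) mod 31 = 5

j = 5 (mod 31)


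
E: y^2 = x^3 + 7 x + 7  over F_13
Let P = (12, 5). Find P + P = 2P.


Doubling: s = (3 x1^2 + a) / (2 y1)
s = (3*12^2 + 7) / (2*5) mod 13 = 1
x3 = s^2 - 2 x1 mod 13 = 1^2 - 2*12 = 3
y3 = s (x1 - x3) - y1 mod 13 = 1 * (12 - 3) - 5 = 4

2P = (3, 4)


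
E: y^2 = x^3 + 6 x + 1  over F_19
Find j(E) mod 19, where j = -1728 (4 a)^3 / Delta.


Delta = -16(4 a^3 + 27 b^2) mod 19 = 13
-1728 * (4 a)^3 = -1728 * (4*6)^3 mod 19 = 11
j = 11 * 13^(-1) mod 19 = 14

j = 14 (mod 19)


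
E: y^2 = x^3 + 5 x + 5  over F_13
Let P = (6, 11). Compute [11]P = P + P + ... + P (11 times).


k = 11 = 1011_2 (binary, LSB first: 1101)
Double-and-add from P = (6, 11):
  bit 0 = 1: acc = O + (6, 11) = (6, 11)
  bit 1 = 1: acc = (6, 11) + (2, 6) = (9, 8)
  bit 2 = 0: acc unchanged = (9, 8)
  bit 3 = 1: acc = (9, 8) + (12, 5) = (6, 2)

11P = (6, 2)


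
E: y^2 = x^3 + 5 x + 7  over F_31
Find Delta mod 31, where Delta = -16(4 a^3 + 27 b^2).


4 a^3 + 27 b^2 = 4*5^3 + 27*7^2 = 500 + 1323 = 1823
Delta = -16 * (1823) = -29168
Delta mod 31 = 3

Delta = 3 (mod 31)


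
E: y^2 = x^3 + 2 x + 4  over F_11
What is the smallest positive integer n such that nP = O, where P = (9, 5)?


Compute successive multiples of P until we hit O:
  1P = (9, 5)
  2P = (2, 7)
  3P = (3, 9)
  4P = (8, 9)
  5P = (10, 10)
  6P = (6, 10)
  7P = (0, 2)
  8P = (7, 3)
  ... (continuing to 17P)
  17P = O

ord(P) = 17


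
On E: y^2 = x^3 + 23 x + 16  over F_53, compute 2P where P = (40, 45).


Doubling: s = (3 x1^2 + a) / (2 y1)
s = (3*40^2 + 23) / (2*45) mod 53 = 0
x3 = s^2 - 2 x1 mod 53 = 0^2 - 2*40 = 26
y3 = s (x1 - x3) - y1 mod 53 = 0 * (40 - 26) - 45 = 8

2P = (26, 8)


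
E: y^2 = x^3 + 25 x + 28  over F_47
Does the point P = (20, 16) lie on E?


Check whether y^2 = x^3 + 25 x + 28 (mod 47) for (x, y) = (20, 16).
LHS: y^2 = 16^2 mod 47 = 21
RHS: x^3 + 25 x + 28 = 20^3 + 25*20 + 28 mod 47 = 21
LHS = RHS

Yes, on the curve


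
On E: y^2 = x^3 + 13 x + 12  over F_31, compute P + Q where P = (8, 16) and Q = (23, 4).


P != Q, so use the chord formula.
s = (y2 - y1) / (x2 - x1) = (19) / (15) mod 31 = 24
x3 = s^2 - x1 - x2 mod 31 = 24^2 - 8 - 23 = 18
y3 = s (x1 - x3) - y1 mod 31 = 24 * (8 - 18) - 16 = 23

P + Q = (18, 23)


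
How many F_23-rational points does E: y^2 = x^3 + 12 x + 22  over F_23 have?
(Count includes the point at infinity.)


For each x in F_23, count y with y^2 = x^3 + 12 x + 22 mod 23:
  x = 1: RHS = 12, y in [9, 14]  -> 2 point(s)
  x = 2: RHS = 8, y in [10, 13]  -> 2 point(s)
  x = 3: RHS = 16, y in [4, 19]  -> 2 point(s)
  x = 5: RHS = 0, y in [0]  -> 1 point(s)
  x = 7: RHS = 12, y in [9, 14]  -> 2 point(s)
  x = 8: RHS = 9, y in [3, 20]  -> 2 point(s)
  x = 9: RHS = 8, y in [10, 13]  -> 2 point(s)
  x = 11: RHS = 13, y in [6, 17]  -> 2 point(s)
  x = 12: RHS = 8, y in [10, 13]  -> 2 point(s)
  x = 13: RHS = 6, y in [11, 12]  -> 2 point(s)
  x = 14: RHS = 13, y in [6, 17]  -> 2 point(s)
  x = 15: RHS = 12, y in [9, 14]  -> 2 point(s)
  x = 16: RHS = 9, y in [3, 20]  -> 2 point(s)
  x = 19: RHS = 2, y in [5, 18]  -> 2 point(s)
  x = 21: RHS = 13, y in [6, 17]  -> 2 point(s)
  x = 22: RHS = 9, y in [3, 20]  -> 2 point(s)
Affine points: 31. Add the point at infinity: total = 32.

#E(F_23) = 32


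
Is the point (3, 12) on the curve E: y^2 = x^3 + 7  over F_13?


Check whether y^2 = x^3 + 0 x + 7 (mod 13) for (x, y) = (3, 12).
LHS: y^2 = 12^2 mod 13 = 1
RHS: x^3 + 0 x + 7 = 3^3 + 0*3 + 7 mod 13 = 8
LHS != RHS

No, not on the curve


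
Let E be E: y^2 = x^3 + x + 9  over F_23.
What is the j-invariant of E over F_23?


Delta = -16(4 a^3 + 27 b^2) mod 23 = 19
-1728 * (4 a)^3 = -1728 * (4*1)^3 mod 23 = 15
j = 15 * 19^(-1) mod 23 = 2

j = 2 (mod 23)


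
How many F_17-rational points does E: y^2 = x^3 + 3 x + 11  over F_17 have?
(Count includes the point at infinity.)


For each x in F_17, count y with y^2 = x^3 + 3 x + 11 mod 17:
  x = 1: RHS = 15, y in [7, 10]  -> 2 point(s)
  x = 2: RHS = 8, y in [5, 12]  -> 2 point(s)
  x = 3: RHS = 13, y in [8, 9]  -> 2 point(s)
  x = 4: RHS = 2, y in [6, 11]  -> 2 point(s)
  x = 5: RHS = 15, y in [7, 10]  -> 2 point(s)
  x = 7: RHS = 1, y in [1, 16]  -> 2 point(s)
  x = 9: RHS = 2, y in [6, 11]  -> 2 point(s)
  x = 10: RHS = 4, y in [2, 15]  -> 2 point(s)
  x = 11: RHS = 15, y in [7, 10]  -> 2 point(s)
  x = 14: RHS = 9, y in [3, 14]  -> 2 point(s)
Affine points: 20. Add the point at infinity: total = 21.

#E(F_17) = 21


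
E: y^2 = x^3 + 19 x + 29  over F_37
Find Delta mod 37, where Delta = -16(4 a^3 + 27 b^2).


4 a^3 + 27 b^2 = 4*19^3 + 27*29^2 = 27436 + 22707 = 50143
Delta = -16 * (50143) = -802288
Delta mod 37 = 20

Delta = 20 (mod 37)


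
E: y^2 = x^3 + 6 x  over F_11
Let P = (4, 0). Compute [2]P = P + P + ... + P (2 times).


k = 2 = 10_2 (binary, LSB first: 01)
Double-and-add from P = (4, 0):
  bit 0 = 0: acc unchanged = O
  bit 1 = 1: acc = O + O = O

2P = O


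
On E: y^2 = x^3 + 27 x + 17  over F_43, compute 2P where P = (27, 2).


Doubling: s = (3 x1^2 + a) / (2 y1)
s = (3*27^2 + 27) / (2*2) mod 43 = 16
x3 = s^2 - 2 x1 mod 43 = 16^2 - 2*27 = 30
y3 = s (x1 - x3) - y1 mod 43 = 16 * (27 - 30) - 2 = 36

2P = (30, 36)


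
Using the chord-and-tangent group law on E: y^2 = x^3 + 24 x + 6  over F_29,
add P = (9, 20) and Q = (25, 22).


P != Q, so use the chord formula.
s = (y2 - y1) / (x2 - x1) = (2) / (16) mod 29 = 11
x3 = s^2 - x1 - x2 mod 29 = 11^2 - 9 - 25 = 0
y3 = s (x1 - x3) - y1 mod 29 = 11 * (9 - 0) - 20 = 21

P + Q = (0, 21)


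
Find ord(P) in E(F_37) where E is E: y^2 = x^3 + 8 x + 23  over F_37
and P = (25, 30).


Compute successive multiples of P until we hit O:
  1P = (25, 30)
  2P = (12, 16)
  3P = (34, 3)
  4P = (24, 4)
  5P = (35, 6)
  6P = (2, 11)
  7P = (26, 11)
  8P = (14, 20)
  ... (continuing to 46P)
  46P = O

ord(P) = 46


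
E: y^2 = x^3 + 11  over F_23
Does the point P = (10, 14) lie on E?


Check whether y^2 = x^3 + 0 x + 11 (mod 23) for (x, y) = (10, 14).
LHS: y^2 = 14^2 mod 23 = 12
RHS: x^3 + 0 x + 11 = 10^3 + 0*10 + 11 mod 23 = 22
LHS != RHS

No, not on the curve


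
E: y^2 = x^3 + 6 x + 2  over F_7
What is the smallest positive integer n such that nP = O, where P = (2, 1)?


Compute successive multiples of P until we hit O:
  1P = (2, 1)
  2P = (0, 3)
  3P = (6, 3)
  4P = (1, 3)
  5P = (1, 4)
  6P = (6, 4)
  7P = (0, 4)
  8P = (2, 6)
  ... (continuing to 9P)
  9P = O

ord(P) = 9


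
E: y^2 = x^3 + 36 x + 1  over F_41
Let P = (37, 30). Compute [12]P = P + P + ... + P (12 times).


k = 12 = 1100_2 (binary, LSB first: 0011)
Double-and-add from P = (37, 30):
  bit 0 = 0: acc unchanged = O
  bit 1 = 0: acc unchanged = O
  bit 2 = 1: acc = O + (10, 34) = (10, 34)
  bit 3 = 1: acc = (10, 34) + (23, 32) = (17, 27)

12P = (17, 27)


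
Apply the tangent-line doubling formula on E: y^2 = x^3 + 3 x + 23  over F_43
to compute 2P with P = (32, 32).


Doubling: s = (3 x1^2 + a) / (2 y1)
s = (3*32^2 + 3) / (2*32) mod 43 = 42
x3 = s^2 - 2 x1 mod 43 = 42^2 - 2*32 = 23
y3 = s (x1 - x3) - y1 mod 43 = 42 * (32 - 23) - 32 = 2

2P = (23, 2)


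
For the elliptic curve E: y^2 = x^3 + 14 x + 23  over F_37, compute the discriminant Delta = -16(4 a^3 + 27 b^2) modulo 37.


4 a^3 + 27 b^2 = 4*14^3 + 27*23^2 = 10976 + 14283 = 25259
Delta = -16 * (25259) = -404144
Delta mod 37 = 7

Delta = 7 (mod 37)


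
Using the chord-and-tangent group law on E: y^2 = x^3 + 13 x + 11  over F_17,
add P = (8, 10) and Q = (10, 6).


P != Q, so use the chord formula.
s = (y2 - y1) / (x2 - x1) = (13) / (2) mod 17 = 15
x3 = s^2 - x1 - x2 mod 17 = 15^2 - 8 - 10 = 3
y3 = s (x1 - x3) - y1 mod 17 = 15 * (8 - 3) - 10 = 14

P + Q = (3, 14)


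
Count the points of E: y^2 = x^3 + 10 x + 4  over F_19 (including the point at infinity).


For each x in F_19, count y with y^2 = x^3 + 10 x + 4 mod 19:
  x = 0: RHS = 4, y in [2, 17]  -> 2 point(s)
  x = 3: RHS = 4, y in [2, 17]  -> 2 point(s)
  x = 8: RHS = 7, y in [8, 11]  -> 2 point(s)
  x = 9: RHS = 6, y in [5, 14]  -> 2 point(s)
  x = 11: RHS = 1, y in [1, 18]  -> 2 point(s)
  x = 12: RHS = 9, y in [3, 16]  -> 2 point(s)
  x = 14: RHS = 0, y in [0]  -> 1 point(s)
  x = 16: RHS = 4, y in [2, 17]  -> 2 point(s)
Affine points: 15. Add the point at infinity: total = 16.

#E(F_19) = 16


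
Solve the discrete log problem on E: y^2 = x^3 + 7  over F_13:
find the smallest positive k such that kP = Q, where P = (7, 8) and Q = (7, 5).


Enumerate multiples of P until we hit Q = (7, 5):
  1P = (7, 8)
  2P = (8, 8)
  3P = (11, 5)
  4P = (11, 8)
  5P = (8, 5)
  6P = (7, 5)
Match found at i = 6.

k = 6


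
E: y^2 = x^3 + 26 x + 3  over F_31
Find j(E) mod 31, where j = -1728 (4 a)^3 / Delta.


Delta = -16(4 a^3 + 27 b^2) mod 31 = 20
-1728 * (4 a)^3 = -1728 * (4*26)^3 mod 31 = 15
j = 15 * 20^(-1) mod 31 = 24

j = 24 (mod 31)


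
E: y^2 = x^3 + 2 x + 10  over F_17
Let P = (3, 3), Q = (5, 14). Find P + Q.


P != Q, so use the chord formula.
s = (y2 - y1) / (x2 - x1) = (11) / (2) mod 17 = 14
x3 = s^2 - x1 - x2 mod 17 = 14^2 - 3 - 5 = 1
y3 = s (x1 - x3) - y1 mod 17 = 14 * (3 - 1) - 3 = 8

P + Q = (1, 8)


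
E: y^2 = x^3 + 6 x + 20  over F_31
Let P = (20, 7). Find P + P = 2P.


Doubling: s = (3 x1^2 + a) / (2 y1)
s = (3*20^2 + 6) / (2*7) mod 31 = 2
x3 = s^2 - 2 x1 mod 31 = 2^2 - 2*20 = 26
y3 = s (x1 - x3) - y1 mod 31 = 2 * (20 - 26) - 7 = 12

2P = (26, 12)


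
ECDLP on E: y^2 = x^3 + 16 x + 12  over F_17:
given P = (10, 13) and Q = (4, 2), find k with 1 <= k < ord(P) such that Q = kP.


Enumerate multiples of P until we hit Q = (4, 2):
  1P = (10, 13)
  2P = (6, 16)
  3P = (9, 16)
  4P = (7, 12)
  5P = (2, 1)
  6P = (3, 6)
  7P = (5, 9)
  8P = (4, 2)
Match found at i = 8.

k = 8


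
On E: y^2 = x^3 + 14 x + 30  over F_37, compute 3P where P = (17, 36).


k = 3 = 11_2 (binary, LSB first: 11)
Double-and-add from P = (17, 36):
  bit 0 = 1: acc = O + (17, 36) = (17, 36)
  bit 1 = 1: acc = (17, 36) + (6, 21) = (18, 3)

3P = (18, 3)


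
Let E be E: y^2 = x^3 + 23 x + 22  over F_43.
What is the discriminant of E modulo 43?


4 a^3 + 27 b^2 = 4*23^3 + 27*22^2 = 48668 + 13068 = 61736
Delta = -16 * (61736) = -987776
Delta mod 43 = 20

Delta = 20 (mod 43)


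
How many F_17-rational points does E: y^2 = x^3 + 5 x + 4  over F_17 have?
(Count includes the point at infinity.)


For each x in F_17, count y with y^2 = x^3 + 5 x + 4 mod 17:
  x = 0: RHS = 4, y in [2, 15]  -> 2 point(s)
  x = 5: RHS = 1, y in [1, 16]  -> 2 point(s)
  x = 7: RHS = 8, y in [5, 12]  -> 2 point(s)
  x = 9: RHS = 13, y in [8, 9]  -> 2 point(s)
  x = 10: RHS = 0, y in [0]  -> 1 point(s)
  x = 11: RHS = 13, y in [8, 9]  -> 2 point(s)
  x = 14: RHS = 13, y in [8, 9]  -> 2 point(s)
  x = 16: RHS = 15, y in [7, 10]  -> 2 point(s)
Affine points: 15. Add the point at infinity: total = 16.

#E(F_17) = 16


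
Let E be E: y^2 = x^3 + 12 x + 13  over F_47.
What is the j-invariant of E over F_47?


Delta = -16(4 a^3 + 27 b^2) mod 47 = 29
-1728 * (4 a)^3 = -1728 * (4*12)^3 mod 47 = 11
j = 11 * 29^(-1) mod 47 = 2

j = 2 (mod 47)


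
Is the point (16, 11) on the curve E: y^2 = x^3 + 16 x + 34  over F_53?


Check whether y^2 = x^3 + 16 x + 34 (mod 53) for (x, y) = (16, 11).
LHS: y^2 = 11^2 mod 53 = 15
RHS: x^3 + 16 x + 34 = 16^3 + 16*16 + 34 mod 53 = 40
LHS != RHS

No, not on the curve


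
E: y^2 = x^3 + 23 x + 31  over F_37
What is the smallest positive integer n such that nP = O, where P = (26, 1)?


Compute successive multiples of P until we hit O:
  1P = (26, 1)
  2P = (12, 0)
  3P = (26, 36)
  4P = O

ord(P) = 4


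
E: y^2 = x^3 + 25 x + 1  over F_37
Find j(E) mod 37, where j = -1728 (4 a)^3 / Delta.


Delta = -16(4 a^3 + 27 b^2) mod 37 = 11
-1728 * (4 a)^3 = -1728 * (4*25)^3 mod 37 = 11
j = 11 * 11^(-1) mod 37 = 1

j = 1 (mod 37)


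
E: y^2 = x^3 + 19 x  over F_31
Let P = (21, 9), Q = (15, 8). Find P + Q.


P != Q, so use the chord formula.
s = (y2 - y1) / (x2 - x1) = (30) / (25) mod 31 = 26
x3 = s^2 - x1 - x2 mod 31 = 26^2 - 21 - 15 = 20
y3 = s (x1 - x3) - y1 mod 31 = 26 * (21 - 20) - 9 = 17

P + Q = (20, 17)


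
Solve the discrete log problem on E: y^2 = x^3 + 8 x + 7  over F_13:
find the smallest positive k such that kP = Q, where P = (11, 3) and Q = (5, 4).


Enumerate multiples of P until we hit Q = (5, 4):
  1P = (11, 3)
  2P = (5, 4)
Match found at i = 2.

k = 2


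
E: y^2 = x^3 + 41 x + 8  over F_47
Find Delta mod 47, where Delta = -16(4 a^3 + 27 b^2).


4 a^3 + 27 b^2 = 4*41^3 + 27*8^2 = 275684 + 1728 = 277412
Delta = -16 * (277412) = -4438592
Delta mod 47 = 41

Delta = 41 (mod 47)


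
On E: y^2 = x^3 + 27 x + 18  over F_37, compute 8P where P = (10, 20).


k = 8 = 1000_2 (binary, LSB first: 0001)
Double-and-add from P = (10, 20):
  bit 0 = 0: acc unchanged = O
  bit 1 = 0: acc unchanged = O
  bit 2 = 0: acc unchanged = O
  bit 3 = 1: acc = O + (22, 30) = (22, 30)

8P = (22, 30)


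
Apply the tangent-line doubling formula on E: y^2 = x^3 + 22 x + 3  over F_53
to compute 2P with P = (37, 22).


Doubling: s = (3 x1^2 + a) / (2 y1)
s = (3*37^2 + 22) / (2*22) mod 53 = 30
x3 = s^2 - 2 x1 mod 53 = 30^2 - 2*37 = 31
y3 = s (x1 - x3) - y1 mod 53 = 30 * (37 - 31) - 22 = 52

2P = (31, 52)


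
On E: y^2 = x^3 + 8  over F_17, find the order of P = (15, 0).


Compute successive multiples of P until we hit O:
  1P = (15, 0)
  2P = O

ord(P) = 2


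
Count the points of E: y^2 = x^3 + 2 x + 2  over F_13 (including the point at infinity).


For each x in F_13, count y with y^2 = x^3 + 2 x + 2 mod 13:
  x = 2: RHS = 1, y in [1, 12]  -> 2 point(s)
  x = 3: RHS = 9, y in [3, 10]  -> 2 point(s)
  x = 4: RHS = 9, y in [3, 10]  -> 2 point(s)
  x = 6: RHS = 9, y in [3, 10]  -> 2 point(s)
  x = 8: RHS = 10, y in [6, 7]  -> 2 point(s)
  x = 11: RHS = 3, y in [4, 9]  -> 2 point(s)
  x = 12: RHS = 12, y in [5, 8]  -> 2 point(s)
Affine points: 14. Add the point at infinity: total = 15.

#E(F_13) = 15


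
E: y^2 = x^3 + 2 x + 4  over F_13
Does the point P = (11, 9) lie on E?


Check whether y^2 = x^3 + 2 x + 4 (mod 13) for (x, y) = (11, 9).
LHS: y^2 = 9^2 mod 13 = 3
RHS: x^3 + 2 x + 4 = 11^3 + 2*11 + 4 mod 13 = 5
LHS != RHS

No, not on the curve


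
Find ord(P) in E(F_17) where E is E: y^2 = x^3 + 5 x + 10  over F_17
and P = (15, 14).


Compute successive multiples of P until we hit O:
  1P = (15, 14)
  2P = (4, 3)
  3P = (16, 2)
  4P = (11, 6)
  5P = (12, 9)
  6P = (6, 1)
  7P = (9, 6)
  8P = (8, 1)
  ... (continuing to 23P)
  23P = O

ord(P) = 23


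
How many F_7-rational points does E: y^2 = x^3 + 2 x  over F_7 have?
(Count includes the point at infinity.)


For each x in F_7, count y with y^2 = x^3 + 2 x + 0 mod 7:
  x = 0: RHS = 0, y in [0]  -> 1 point(s)
  x = 4: RHS = 2, y in [3, 4]  -> 2 point(s)
  x = 5: RHS = 2, y in [3, 4]  -> 2 point(s)
  x = 6: RHS = 4, y in [2, 5]  -> 2 point(s)
Affine points: 7. Add the point at infinity: total = 8.

#E(F_7) = 8


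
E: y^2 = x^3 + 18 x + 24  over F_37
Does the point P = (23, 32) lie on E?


Check whether y^2 = x^3 + 18 x + 24 (mod 37) for (x, y) = (23, 32).
LHS: y^2 = 32^2 mod 37 = 25
RHS: x^3 + 18 x + 24 = 23^3 + 18*23 + 24 mod 37 = 25
LHS = RHS

Yes, on the curve


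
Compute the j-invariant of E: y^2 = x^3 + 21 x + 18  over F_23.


Delta = -16(4 a^3 + 27 b^2) mod 23 = 16
-1728 * (4 a)^3 = -1728 * (4*21)^3 mod 23 = 18
j = 18 * 16^(-1) mod 23 = 4

j = 4 (mod 23)


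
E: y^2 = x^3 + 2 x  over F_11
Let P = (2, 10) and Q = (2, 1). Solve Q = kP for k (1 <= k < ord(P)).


Enumerate multiples of P until we hit Q = (2, 1):
  1P = (2, 10)
  2P = (1, 5)
  3P = (0, 0)
  4P = (1, 6)
  5P = (2, 1)
Match found at i = 5.

k = 5


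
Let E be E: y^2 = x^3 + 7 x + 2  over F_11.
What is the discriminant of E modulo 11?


4 a^3 + 27 b^2 = 4*7^3 + 27*2^2 = 1372 + 108 = 1480
Delta = -16 * (1480) = -23680
Delta mod 11 = 3

Delta = 3 (mod 11)


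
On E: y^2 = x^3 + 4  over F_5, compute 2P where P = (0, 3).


Doubling: s = (3 x1^2 + a) / (2 y1)
s = (3*0^2 + 0) / (2*3) mod 5 = 0
x3 = s^2 - 2 x1 mod 5 = 0^2 - 2*0 = 0
y3 = s (x1 - x3) - y1 mod 5 = 0 * (0 - 0) - 3 = 2

2P = (0, 2)


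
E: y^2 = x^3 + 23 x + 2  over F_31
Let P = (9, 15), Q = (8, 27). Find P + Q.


P != Q, so use the chord formula.
s = (y2 - y1) / (x2 - x1) = (12) / (30) mod 31 = 19
x3 = s^2 - x1 - x2 mod 31 = 19^2 - 9 - 8 = 3
y3 = s (x1 - x3) - y1 mod 31 = 19 * (9 - 3) - 15 = 6

P + Q = (3, 6)


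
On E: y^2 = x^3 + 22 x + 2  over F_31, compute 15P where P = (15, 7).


k = 15 = 1111_2 (binary, LSB first: 1111)
Double-and-add from P = (15, 7):
  bit 0 = 1: acc = O + (15, 7) = (15, 7)
  bit 1 = 1: acc = (15, 7) + (8, 16) = (28, 23)
  bit 2 = 1: acc = (28, 23) + (24, 1) = (17, 22)
  bit 3 = 1: acc = (17, 22) + (1, 5) = (22, 25)

15P = (22, 25)


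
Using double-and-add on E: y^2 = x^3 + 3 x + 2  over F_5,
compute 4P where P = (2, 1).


k = 4 = 100_2 (binary, LSB first: 001)
Double-and-add from P = (2, 1):
  bit 0 = 0: acc unchanged = O
  bit 1 = 0: acc unchanged = O
  bit 2 = 1: acc = O + (2, 4) = (2, 4)

4P = (2, 4)


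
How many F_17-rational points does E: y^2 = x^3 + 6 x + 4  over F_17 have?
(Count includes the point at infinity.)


For each x in F_17, count y with y^2 = x^3 + 6 x + 4 mod 17:
  x = 0: RHS = 4, y in [2, 15]  -> 2 point(s)
  x = 3: RHS = 15, y in [7, 10]  -> 2 point(s)
  x = 6: RHS = 1, y in [1, 16]  -> 2 point(s)
  x = 7: RHS = 15, y in [7, 10]  -> 2 point(s)
  x = 12: RHS = 2, y in [6, 11]  -> 2 point(s)
  x = 13: RHS = 1, y in [1, 16]  -> 2 point(s)
  x = 15: RHS = 1, y in [1, 16]  -> 2 point(s)
Affine points: 14. Add the point at infinity: total = 15.

#E(F_17) = 15


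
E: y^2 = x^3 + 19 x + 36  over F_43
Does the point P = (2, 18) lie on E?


Check whether y^2 = x^3 + 19 x + 36 (mod 43) for (x, y) = (2, 18).
LHS: y^2 = 18^2 mod 43 = 23
RHS: x^3 + 19 x + 36 = 2^3 + 19*2 + 36 mod 43 = 39
LHS != RHS

No, not on the curve


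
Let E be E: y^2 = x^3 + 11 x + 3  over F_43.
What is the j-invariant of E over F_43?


Delta = -16(4 a^3 + 27 b^2) mod 43 = 24
-1728 * (4 a)^3 = -1728 * (4*11)^3 mod 43 = 35
j = 35 * 24^(-1) mod 43 = 14

j = 14 (mod 43)


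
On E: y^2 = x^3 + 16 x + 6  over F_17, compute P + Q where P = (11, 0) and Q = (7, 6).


P != Q, so use the chord formula.
s = (y2 - y1) / (x2 - x1) = (6) / (13) mod 17 = 7
x3 = s^2 - x1 - x2 mod 17 = 7^2 - 11 - 7 = 14
y3 = s (x1 - x3) - y1 mod 17 = 7 * (11 - 14) - 0 = 13

P + Q = (14, 13)


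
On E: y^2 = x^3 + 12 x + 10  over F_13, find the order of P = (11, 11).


Compute successive multiples of P until we hit O:
  1P = (11, 11)
  2P = (1, 7)
  3P = (10, 5)
  4P = (2, 4)
  5P = (12, 7)
  6P = (6, 8)
  7P = (0, 6)
  8P = (5, 0)
  ... (continuing to 16P)
  16P = O

ord(P) = 16


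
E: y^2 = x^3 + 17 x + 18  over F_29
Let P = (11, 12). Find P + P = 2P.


Doubling: s = (3 x1^2 + a) / (2 y1)
s = (3*11^2 + 17) / (2*12) mod 29 = 11
x3 = s^2 - 2 x1 mod 29 = 11^2 - 2*11 = 12
y3 = s (x1 - x3) - y1 mod 29 = 11 * (11 - 12) - 12 = 6

2P = (12, 6)


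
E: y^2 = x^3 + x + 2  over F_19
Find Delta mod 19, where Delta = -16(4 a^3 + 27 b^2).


4 a^3 + 27 b^2 = 4*1^3 + 27*2^2 = 4 + 108 = 112
Delta = -16 * (112) = -1792
Delta mod 19 = 13

Delta = 13 (mod 19)


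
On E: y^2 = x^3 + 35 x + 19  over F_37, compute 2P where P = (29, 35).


Doubling: s = (3 x1^2 + a) / (2 y1)
s = (3*29^2 + 35) / (2*35) mod 37 = 8
x3 = s^2 - 2 x1 mod 37 = 8^2 - 2*29 = 6
y3 = s (x1 - x3) - y1 mod 37 = 8 * (29 - 6) - 35 = 1

2P = (6, 1)


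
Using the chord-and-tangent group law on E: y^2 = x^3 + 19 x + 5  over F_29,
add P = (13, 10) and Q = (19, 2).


P != Q, so use the chord formula.
s = (y2 - y1) / (x2 - x1) = (21) / (6) mod 29 = 18
x3 = s^2 - x1 - x2 mod 29 = 18^2 - 13 - 19 = 2
y3 = s (x1 - x3) - y1 mod 29 = 18 * (13 - 2) - 10 = 14

P + Q = (2, 14)


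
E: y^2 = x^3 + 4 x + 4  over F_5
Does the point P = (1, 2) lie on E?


Check whether y^2 = x^3 + 4 x + 4 (mod 5) for (x, y) = (1, 2).
LHS: y^2 = 2^2 mod 5 = 4
RHS: x^3 + 4 x + 4 = 1^3 + 4*1 + 4 mod 5 = 4
LHS = RHS

Yes, on the curve


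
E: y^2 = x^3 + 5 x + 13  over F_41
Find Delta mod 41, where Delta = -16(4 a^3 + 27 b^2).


4 a^3 + 27 b^2 = 4*5^3 + 27*13^2 = 500 + 4563 = 5063
Delta = -16 * (5063) = -81008
Delta mod 41 = 8

Delta = 8 (mod 41)


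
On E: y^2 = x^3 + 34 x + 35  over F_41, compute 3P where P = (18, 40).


k = 3 = 11_2 (binary, LSB first: 11)
Double-and-add from P = (18, 40):
  bit 0 = 1: acc = O + (18, 40) = (18, 40)
  bit 1 = 1: acc = (18, 40) + (3, 0) = (18, 1)

3P = (18, 1)


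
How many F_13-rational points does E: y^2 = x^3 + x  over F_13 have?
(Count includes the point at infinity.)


For each x in F_13, count y with y^2 = x^3 + 1 x + 0 mod 13:
  x = 0: RHS = 0, y in [0]  -> 1 point(s)
  x = 2: RHS = 10, y in [6, 7]  -> 2 point(s)
  x = 3: RHS = 4, y in [2, 11]  -> 2 point(s)
  x = 4: RHS = 3, y in [4, 9]  -> 2 point(s)
  x = 5: RHS = 0, y in [0]  -> 1 point(s)
  x = 6: RHS = 1, y in [1, 12]  -> 2 point(s)
  x = 7: RHS = 12, y in [5, 8]  -> 2 point(s)
  x = 8: RHS = 0, y in [0]  -> 1 point(s)
  x = 9: RHS = 10, y in [6, 7]  -> 2 point(s)
  x = 10: RHS = 9, y in [3, 10]  -> 2 point(s)
  x = 11: RHS = 3, y in [4, 9]  -> 2 point(s)
Affine points: 19. Add the point at infinity: total = 20.

#E(F_13) = 20


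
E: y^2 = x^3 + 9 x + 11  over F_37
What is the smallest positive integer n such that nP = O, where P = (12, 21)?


Compute successive multiples of P until we hit O:
  1P = (12, 21)
  2P = (3, 18)
  3P = (18, 14)
  4P = (32, 27)
  5P = (9, 28)
  6P = (5, 12)
  7P = (36, 1)
  8P = (1, 13)
  ... (continuing to 22P)
  22P = O

ord(P) = 22


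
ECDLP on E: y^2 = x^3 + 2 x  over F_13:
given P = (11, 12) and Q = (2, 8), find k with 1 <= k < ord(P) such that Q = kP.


Enumerate multiples of P until we hit Q = (2, 8):
  1P = (11, 12)
  2P = (1, 9)
  3P = (2, 5)
  4P = (12, 6)
  5P = (0, 0)
  6P = (12, 7)
  7P = (2, 8)
Match found at i = 7.

k = 7


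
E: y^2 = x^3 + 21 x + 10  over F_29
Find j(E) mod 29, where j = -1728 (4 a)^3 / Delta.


Delta = -16(4 a^3 + 27 b^2) mod 29 = 8
-1728 * (4 a)^3 = -1728 * (4*21)^3 mod 29 = 24
j = 24 * 8^(-1) mod 29 = 3

j = 3 (mod 29)


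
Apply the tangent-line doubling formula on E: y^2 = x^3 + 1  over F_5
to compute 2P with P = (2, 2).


Doubling: s = (3 x1^2 + a) / (2 y1)
s = (3*2^2 + 0) / (2*2) mod 5 = 3
x3 = s^2 - 2 x1 mod 5 = 3^2 - 2*2 = 0
y3 = s (x1 - x3) - y1 mod 5 = 3 * (2 - 0) - 2 = 4

2P = (0, 4)


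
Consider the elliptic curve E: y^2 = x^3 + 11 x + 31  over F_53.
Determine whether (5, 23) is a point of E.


Check whether y^2 = x^3 + 11 x + 31 (mod 53) for (x, y) = (5, 23).
LHS: y^2 = 23^2 mod 53 = 52
RHS: x^3 + 11 x + 31 = 5^3 + 11*5 + 31 mod 53 = 52
LHS = RHS

Yes, on the curve


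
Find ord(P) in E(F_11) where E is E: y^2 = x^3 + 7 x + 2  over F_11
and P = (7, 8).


Compute successive multiples of P until we hit O:
  1P = (7, 8)
  2P = (8, 3)
  3P = (10, 7)
  4P = (10, 4)
  5P = (8, 8)
  6P = (7, 3)
  7P = O

ord(P) = 7


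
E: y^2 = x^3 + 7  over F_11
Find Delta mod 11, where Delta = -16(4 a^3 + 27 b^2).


4 a^3 + 27 b^2 = 4*0^3 + 27*7^2 = 0 + 1323 = 1323
Delta = -16 * (1323) = -21168
Delta mod 11 = 7

Delta = 7 (mod 11)


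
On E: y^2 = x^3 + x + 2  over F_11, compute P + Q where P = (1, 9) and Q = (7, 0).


P != Q, so use the chord formula.
s = (y2 - y1) / (x2 - x1) = (2) / (6) mod 11 = 4
x3 = s^2 - x1 - x2 mod 11 = 4^2 - 1 - 7 = 8
y3 = s (x1 - x3) - y1 mod 11 = 4 * (1 - 8) - 9 = 7

P + Q = (8, 7)


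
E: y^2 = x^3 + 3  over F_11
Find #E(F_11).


For each x in F_11, count y with y^2 = x^3 + 0 x + 3 mod 11:
  x = 0: RHS = 3, y in [5, 6]  -> 2 point(s)
  x = 1: RHS = 4, y in [2, 9]  -> 2 point(s)
  x = 2: RHS = 0, y in [0]  -> 1 point(s)
  x = 4: RHS = 1, y in [1, 10]  -> 2 point(s)
  x = 7: RHS = 5, y in [4, 7]  -> 2 point(s)
  x = 8: RHS = 9, y in [3, 8]  -> 2 point(s)
Affine points: 11. Add the point at infinity: total = 12.

#E(F_11) = 12


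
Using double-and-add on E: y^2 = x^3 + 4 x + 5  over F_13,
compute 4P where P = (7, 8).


k = 4 = 100_2 (binary, LSB first: 001)
Double-and-add from P = (7, 8):
  bit 0 = 0: acc unchanged = O
  bit 1 = 0: acc unchanged = O
  bit 2 = 1: acc = O + (8, 9) = (8, 9)

4P = (8, 9)


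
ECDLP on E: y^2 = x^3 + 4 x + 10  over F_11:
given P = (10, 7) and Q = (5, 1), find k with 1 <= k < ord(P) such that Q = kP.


Enumerate multiples of P until we hit Q = (5, 1):
  1P = (10, 7)
  2P = (5, 1)
Match found at i = 2.

k = 2


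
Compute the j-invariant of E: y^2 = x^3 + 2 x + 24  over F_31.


Delta = -16(4 a^3 + 27 b^2) mod 31 = 20
-1728 * (4 a)^3 = -1728 * (4*2)^3 mod 31 = 4
j = 4 * 20^(-1) mod 31 = 25

j = 25 (mod 31)


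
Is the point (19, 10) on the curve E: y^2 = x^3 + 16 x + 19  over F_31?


Check whether y^2 = x^3 + 16 x + 19 (mod 31) for (x, y) = (19, 10).
LHS: y^2 = 10^2 mod 31 = 7
RHS: x^3 + 16 x + 19 = 19^3 + 16*19 + 19 mod 31 = 21
LHS != RHS

No, not on the curve


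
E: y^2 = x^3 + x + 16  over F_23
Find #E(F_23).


For each x in F_23, count y with y^2 = x^3 + 1 x + 16 mod 23:
  x = 0: RHS = 16, y in [4, 19]  -> 2 point(s)
  x = 1: RHS = 18, y in [8, 15]  -> 2 point(s)
  x = 2: RHS = 3, y in [7, 16]  -> 2 point(s)
  x = 3: RHS = 0, y in [0]  -> 1 point(s)
  x = 5: RHS = 8, y in [10, 13]  -> 2 point(s)
  x = 6: RHS = 8, y in [10, 13]  -> 2 point(s)
  x = 9: RHS = 18, y in [8, 15]  -> 2 point(s)
  x = 11: RHS = 1, y in [1, 22]  -> 2 point(s)
  x = 12: RHS = 8, y in [10, 13]  -> 2 point(s)
  x = 13: RHS = 18, y in [8, 15]  -> 2 point(s)
  x = 15: RHS = 2, y in [5, 18]  -> 2 point(s)
  x = 17: RHS = 1, y in [1, 22]  -> 2 point(s)
  x = 18: RHS = 1, y in [1, 22]  -> 2 point(s)
  x = 20: RHS = 9, y in [3, 20]  -> 2 point(s)
  x = 21: RHS = 6, y in [11, 12]  -> 2 point(s)
Affine points: 29. Add the point at infinity: total = 30.

#E(F_23) = 30
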